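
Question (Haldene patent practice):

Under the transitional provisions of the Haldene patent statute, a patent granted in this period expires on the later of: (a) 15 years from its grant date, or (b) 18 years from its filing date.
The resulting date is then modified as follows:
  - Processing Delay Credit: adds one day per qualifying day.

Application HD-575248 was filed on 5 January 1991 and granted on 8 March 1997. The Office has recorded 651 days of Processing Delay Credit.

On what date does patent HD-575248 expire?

2013-12-19

(a) grant + 15 years → 8 March 2012.
(b) filing + 18 years → 5 January 2009.
Later of the two: 8 March 2012.
Processing Delay Credit: +651 days → 19 December 2013.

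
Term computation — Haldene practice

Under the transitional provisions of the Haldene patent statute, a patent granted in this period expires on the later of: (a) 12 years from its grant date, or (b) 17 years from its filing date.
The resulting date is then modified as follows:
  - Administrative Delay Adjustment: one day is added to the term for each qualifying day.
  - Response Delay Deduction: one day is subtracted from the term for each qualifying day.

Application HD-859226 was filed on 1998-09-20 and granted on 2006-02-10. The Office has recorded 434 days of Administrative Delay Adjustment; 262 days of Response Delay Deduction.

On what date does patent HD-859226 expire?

2018-08-01

(a) grant + 12 years → 10 February 2018.
(b) filing + 17 years → 20 September 2015.
Later of the two: 10 February 2018.
Administrative Delay Adjustment: +434 days → 20 April 2019.
Response Delay Deduction: −262 days → 1 August 2018.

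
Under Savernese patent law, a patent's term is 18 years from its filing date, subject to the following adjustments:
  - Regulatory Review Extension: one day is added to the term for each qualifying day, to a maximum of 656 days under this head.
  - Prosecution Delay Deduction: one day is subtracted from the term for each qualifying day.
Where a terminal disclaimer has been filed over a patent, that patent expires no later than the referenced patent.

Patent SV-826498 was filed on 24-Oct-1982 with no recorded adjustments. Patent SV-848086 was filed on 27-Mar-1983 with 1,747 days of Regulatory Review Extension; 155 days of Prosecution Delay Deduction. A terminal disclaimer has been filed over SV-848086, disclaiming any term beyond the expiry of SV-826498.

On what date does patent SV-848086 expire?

2000-10-24

Natural term of SV-848086:
  Base: filing + 18 years → 27 March 2001.
  Regulatory Review Extension: 1747 days claimed exceeds the 656-day cap, so +656 days → 12 January 2003.
  Prosecution Delay Deduction: −155 days → 10 August 2002.
Expiry of referenced patent SV-826498:
  Base: filing + 18 years → 24 October 2000.
Terminal disclaimer: SV-848086 expires on the earlier of 10 August 2002 and 24 October 2000.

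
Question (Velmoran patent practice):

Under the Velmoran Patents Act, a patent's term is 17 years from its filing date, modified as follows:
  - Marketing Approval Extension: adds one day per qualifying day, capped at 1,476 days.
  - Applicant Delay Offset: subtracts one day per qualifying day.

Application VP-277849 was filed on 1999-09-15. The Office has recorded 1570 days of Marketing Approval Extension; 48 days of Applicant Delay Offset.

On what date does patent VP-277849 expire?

Base term: filing date + 17 years → 15 September 2016.
Marketing Approval Extension: 1570 days claimed exceeds the 1476-day cap, so +1476 days → 30 September 2020.
Applicant Delay Offset: −48 days → 13 August 2020.

2020-08-13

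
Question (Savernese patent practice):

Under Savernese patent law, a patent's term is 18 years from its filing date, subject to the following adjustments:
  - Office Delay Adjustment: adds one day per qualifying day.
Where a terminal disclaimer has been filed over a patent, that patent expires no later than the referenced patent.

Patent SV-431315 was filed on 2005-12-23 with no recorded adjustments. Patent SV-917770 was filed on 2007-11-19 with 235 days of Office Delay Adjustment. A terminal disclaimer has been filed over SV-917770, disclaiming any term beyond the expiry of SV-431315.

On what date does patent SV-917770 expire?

Natural term of SV-917770:
  Base: filing + 18 years → 19 November 2025.
  Office Delay Adjustment: +235 days → 12 July 2026.
Expiry of referenced patent SV-431315:
  Base: filing + 18 years → 23 December 2023.
Terminal disclaimer: SV-917770 expires on the earlier of 12 July 2026 and 23 December 2023.

2023-12-23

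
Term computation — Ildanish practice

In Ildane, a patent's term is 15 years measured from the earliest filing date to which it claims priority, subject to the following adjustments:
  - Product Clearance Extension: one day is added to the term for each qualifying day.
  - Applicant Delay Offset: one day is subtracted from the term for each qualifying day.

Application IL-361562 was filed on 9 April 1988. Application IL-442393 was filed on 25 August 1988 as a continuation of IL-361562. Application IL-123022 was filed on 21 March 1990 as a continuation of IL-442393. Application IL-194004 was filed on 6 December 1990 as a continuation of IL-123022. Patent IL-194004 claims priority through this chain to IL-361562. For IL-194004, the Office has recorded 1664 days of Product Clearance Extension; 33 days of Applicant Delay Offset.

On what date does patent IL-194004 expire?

Earliest priority filing: 9 April 1988.
Base term: 9 April 1988 + 15 years → 9 April 2003.
Product Clearance Extension: +1664 days → 29 October 2007.
Applicant Delay Offset: −33 days → 26 September 2007.

September 26, 2007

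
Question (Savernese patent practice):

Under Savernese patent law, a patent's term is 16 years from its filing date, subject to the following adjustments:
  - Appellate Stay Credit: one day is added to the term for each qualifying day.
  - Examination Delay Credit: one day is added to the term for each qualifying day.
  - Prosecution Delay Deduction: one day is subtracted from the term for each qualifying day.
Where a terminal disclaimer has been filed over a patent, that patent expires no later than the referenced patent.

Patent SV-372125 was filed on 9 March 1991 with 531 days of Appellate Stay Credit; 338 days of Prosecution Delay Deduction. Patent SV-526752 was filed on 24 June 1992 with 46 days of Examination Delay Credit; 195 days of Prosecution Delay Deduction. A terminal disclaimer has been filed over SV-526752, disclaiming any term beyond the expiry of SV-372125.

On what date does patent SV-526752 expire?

September 18, 2007

Natural term of SV-526752:
  Base: filing + 16 years → 24 June 2008.
  Examination Delay Credit: +46 days → 9 August 2008.
  Prosecution Delay Deduction: −195 days → 27 January 2008.
Expiry of referenced patent SV-372125:
  Base: filing + 16 years → 9 March 2007.
  Appellate Stay Credit: +531 days → 21 August 2008.
  Prosecution Delay Deduction: −338 days → 18 September 2007.
Terminal disclaimer: SV-526752 expires on the earlier of 27 January 2008 and 18 September 2007.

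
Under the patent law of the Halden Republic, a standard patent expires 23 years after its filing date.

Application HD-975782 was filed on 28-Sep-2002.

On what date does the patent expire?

September 28, 2025

Filing date + 23 years → 28 September 2025.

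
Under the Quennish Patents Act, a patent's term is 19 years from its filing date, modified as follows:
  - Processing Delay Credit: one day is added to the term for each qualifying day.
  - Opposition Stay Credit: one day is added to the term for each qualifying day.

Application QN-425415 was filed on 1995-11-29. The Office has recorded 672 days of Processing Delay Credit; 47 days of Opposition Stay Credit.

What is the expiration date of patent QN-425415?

2016-11-17

Base term: filing date + 19 years → 29 November 2014.
Processing Delay Credit: +672 days → 1 October 2016.
Opposition Stay Credit: +47 days → 17 November 2016.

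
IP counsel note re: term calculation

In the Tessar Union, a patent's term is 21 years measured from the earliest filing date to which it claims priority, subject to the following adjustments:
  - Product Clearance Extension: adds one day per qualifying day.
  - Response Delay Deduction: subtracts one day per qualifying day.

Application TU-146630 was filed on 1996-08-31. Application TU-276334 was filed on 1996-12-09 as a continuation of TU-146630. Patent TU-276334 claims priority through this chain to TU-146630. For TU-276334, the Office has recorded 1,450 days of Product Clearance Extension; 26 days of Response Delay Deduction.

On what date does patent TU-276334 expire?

2021-07-25

Earliest priority filing: 31 August 1996.
Base term: 31 August 1996 + 21 years → 31 August 2017.
Product Clearance Extension: +1450 days → 20 August 2021.
Response Delay Deduction: −26 days → 25 July 2021.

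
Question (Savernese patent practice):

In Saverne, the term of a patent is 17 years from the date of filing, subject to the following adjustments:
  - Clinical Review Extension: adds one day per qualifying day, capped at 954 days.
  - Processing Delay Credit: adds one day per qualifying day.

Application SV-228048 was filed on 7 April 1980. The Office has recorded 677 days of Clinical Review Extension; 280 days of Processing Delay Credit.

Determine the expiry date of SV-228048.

November 20, 1999

Base term: filing date + 17 years → 7 April 1997.
Clinical Review Extension: 677 days (within the 954-day cap) → +677 days → 13 February 1999.
Processing Delay Credit: +280 days → 20 November 1999.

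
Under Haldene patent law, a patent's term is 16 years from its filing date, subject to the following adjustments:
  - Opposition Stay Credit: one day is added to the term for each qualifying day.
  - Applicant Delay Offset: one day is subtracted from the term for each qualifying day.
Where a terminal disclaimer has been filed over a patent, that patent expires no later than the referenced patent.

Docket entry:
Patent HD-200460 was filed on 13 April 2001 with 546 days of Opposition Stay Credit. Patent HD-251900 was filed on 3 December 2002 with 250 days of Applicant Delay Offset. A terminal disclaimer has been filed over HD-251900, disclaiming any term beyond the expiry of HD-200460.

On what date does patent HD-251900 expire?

Natural term of HD-251900:
  Base: filing + 16 years → 3 December 2018.
  Applicant Delay Offset: −250 days → 28 March 2018.
Expiry of referenced patent HD-200460:
  Base: filing + 16 years → 13 April 2017.
  Opposition Stay Credit: +546 days → 11 October 2018.
Terminal disclaimer: HD-251900 expires on the earlier of 28 March 2018 and 11 October 2018.

March 28, 2018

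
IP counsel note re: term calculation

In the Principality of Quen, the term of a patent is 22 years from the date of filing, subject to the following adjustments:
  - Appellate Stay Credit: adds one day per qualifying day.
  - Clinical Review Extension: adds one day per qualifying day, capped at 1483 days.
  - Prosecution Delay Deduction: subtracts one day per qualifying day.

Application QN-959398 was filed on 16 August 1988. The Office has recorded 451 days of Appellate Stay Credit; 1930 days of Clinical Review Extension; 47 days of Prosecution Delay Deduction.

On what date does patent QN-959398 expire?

Base term: filing date + 22 years → 16 August 2010.
Appellate Stay Credit: +451 days → 10 November 2011.
Clinical Review Extension: 1930 days claimed exceeds the 1483-day cap, so +1483 days → 2 December 2015.
Prosecution Delay Deduction: −47 days → 16 October 2015.

2015-10-16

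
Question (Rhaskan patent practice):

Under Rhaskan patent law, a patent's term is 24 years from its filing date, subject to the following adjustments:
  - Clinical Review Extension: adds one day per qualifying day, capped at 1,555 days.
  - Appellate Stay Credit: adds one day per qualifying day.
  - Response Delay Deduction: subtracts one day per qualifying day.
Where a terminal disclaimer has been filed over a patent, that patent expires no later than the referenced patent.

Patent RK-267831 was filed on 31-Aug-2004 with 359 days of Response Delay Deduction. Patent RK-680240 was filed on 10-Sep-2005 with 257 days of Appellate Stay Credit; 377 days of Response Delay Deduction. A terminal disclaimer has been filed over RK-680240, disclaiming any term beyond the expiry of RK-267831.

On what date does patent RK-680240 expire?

Natural term of RK-680240:
  Base: filing + 24 years → 10 September 2029.
  Appellate Stay Credit: +257 days → 25 May 2030.
  Response Delay Deduction: −377 days → 13 May 2029.
Expiry of referenced patent RK-267831:
  Base: filing + 24 years → 31 August 2028.
  Response Delay Deduction: −359 days → 7 September 2027.
Terminal disclaimer: RK-680240 expires on the earlier of 13 May 2029 and 7 September 2027.

September 7, 2027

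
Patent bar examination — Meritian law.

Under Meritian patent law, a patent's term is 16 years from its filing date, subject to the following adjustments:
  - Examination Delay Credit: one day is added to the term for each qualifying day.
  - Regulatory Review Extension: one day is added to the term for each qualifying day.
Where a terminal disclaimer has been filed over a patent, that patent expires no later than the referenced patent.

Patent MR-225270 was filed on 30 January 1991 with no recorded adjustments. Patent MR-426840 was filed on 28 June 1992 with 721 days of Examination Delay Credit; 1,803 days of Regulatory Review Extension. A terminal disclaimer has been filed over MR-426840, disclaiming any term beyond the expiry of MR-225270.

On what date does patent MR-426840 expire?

2007-01-30

Natural term of MR-426840:
  Base: filing + 16 years → 28 June 2008.
  Examination Delay Credit: +721 days → 19 June 2010.
  Regulatory Review Extension: +1803 days → 27 May 2015.
Expiry of referenced patent MR-225270:
  Base: filing + 16 years → 30 January 2007.
Terminal disclaimer: MR-426840 expires on the earlier of 27 May 2015 and 30 January 2007.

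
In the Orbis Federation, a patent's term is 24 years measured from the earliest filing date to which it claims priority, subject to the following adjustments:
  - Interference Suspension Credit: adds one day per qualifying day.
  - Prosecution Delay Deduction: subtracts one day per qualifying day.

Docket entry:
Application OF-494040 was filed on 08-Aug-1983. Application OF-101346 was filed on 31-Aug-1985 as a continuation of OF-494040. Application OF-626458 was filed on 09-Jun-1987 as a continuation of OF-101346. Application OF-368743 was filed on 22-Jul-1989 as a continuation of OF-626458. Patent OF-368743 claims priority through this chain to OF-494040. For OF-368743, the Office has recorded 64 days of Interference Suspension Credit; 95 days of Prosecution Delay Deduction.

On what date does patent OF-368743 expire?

Earliest priority filing: 8 August 1983.
Base term: 8 August 1983 + 24 years → 8 August 2007.
Interference Suspension Credit: +64 days → 11 October 2007.
Prosecution Delay Deduction: −95 days → 8 July 2007.

July 8, 2007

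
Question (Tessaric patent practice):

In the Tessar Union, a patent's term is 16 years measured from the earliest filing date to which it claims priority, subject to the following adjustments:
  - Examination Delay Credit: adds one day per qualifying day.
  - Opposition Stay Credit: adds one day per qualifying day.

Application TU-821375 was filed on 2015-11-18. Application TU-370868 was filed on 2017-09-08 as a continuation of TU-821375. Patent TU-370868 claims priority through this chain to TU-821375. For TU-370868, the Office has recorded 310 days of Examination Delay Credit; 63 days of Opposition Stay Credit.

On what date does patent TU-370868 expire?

2032-11-25

Earliest priority filing: 18 November 2015.
Base term: 18 November 2015 + 16 years → 18 November 2031.
Examination Delay Credit: +310 days → 23 September 2032.
Opposition Stay Credit: +63 days → 25 November 2032.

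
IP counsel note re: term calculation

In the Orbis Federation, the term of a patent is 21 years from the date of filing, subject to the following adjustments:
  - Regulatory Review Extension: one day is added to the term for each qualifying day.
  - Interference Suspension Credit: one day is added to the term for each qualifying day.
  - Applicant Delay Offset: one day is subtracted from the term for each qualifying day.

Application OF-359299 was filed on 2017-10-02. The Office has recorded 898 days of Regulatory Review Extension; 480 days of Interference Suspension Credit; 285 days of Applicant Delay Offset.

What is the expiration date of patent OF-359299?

2041-09-29

Base term: filing date + 21 years → 2 October 2038.
Regulatory Review Extension: +898 days → 18 March 2041.
Interference Suspension Credit: +480 days → 11 July 2042.
Applicant Delay Offset: −285 days → 29 September 2041.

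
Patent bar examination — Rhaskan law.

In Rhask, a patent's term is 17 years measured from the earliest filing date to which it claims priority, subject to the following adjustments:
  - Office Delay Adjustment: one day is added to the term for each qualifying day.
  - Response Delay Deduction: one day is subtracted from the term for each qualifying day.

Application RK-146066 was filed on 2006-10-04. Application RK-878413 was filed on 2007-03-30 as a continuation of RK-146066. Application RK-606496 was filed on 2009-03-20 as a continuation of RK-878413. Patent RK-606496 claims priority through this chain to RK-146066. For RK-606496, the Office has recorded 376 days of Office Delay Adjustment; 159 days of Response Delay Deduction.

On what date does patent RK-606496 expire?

Earliest priority filing: 4 October 2006.
Base term: 4 October 2006 + 17 years → 4 October 2023.
Office Delay Adjustment: +376 days → 14 October 2024.
Response Delay Deduction: −159 days → 8 May 2024.

2024-05-08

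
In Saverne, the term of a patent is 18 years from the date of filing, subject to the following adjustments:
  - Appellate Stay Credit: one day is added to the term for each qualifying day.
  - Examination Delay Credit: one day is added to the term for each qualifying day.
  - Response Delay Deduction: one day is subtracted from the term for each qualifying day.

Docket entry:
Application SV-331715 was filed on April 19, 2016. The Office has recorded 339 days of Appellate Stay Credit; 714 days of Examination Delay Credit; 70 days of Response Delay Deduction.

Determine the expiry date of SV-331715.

December 27, 2036

Base term: filing date + 18 years → 19 April 2034.
Appellate Stay Credit: +339 days → 24 March 2035.
Examination Delay Credit: +714 days → 7 March 2037.
Response Delay Deduction: −70 days → 27 December 2036.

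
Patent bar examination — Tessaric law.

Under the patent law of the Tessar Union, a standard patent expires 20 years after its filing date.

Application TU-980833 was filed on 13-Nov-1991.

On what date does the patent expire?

November 13, 2011

Filing date + 20 years → 13 November 2011.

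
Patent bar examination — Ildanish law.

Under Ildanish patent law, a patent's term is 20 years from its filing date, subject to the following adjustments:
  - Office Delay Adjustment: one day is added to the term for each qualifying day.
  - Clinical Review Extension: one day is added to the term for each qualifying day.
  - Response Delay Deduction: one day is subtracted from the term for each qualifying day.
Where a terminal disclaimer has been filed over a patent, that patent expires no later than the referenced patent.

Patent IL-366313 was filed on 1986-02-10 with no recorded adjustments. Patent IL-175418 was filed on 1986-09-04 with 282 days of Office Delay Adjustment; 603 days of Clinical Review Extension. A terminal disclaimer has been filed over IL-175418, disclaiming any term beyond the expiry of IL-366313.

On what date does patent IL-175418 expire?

Natural term of IL-175418:
  Base: filing + 20 years → 4 September 2006.
  Office Delay Adjustment: +282 days → 13 June 2007.
  Clinical Review Extension: +603 days → 5 February 2009.
Expiry of referenced patent IL-366313:
  Base: filing + 20 years → 10 February 2006.
Terminal disclaimer: IL-175418 expires on the earlier of 5 February 2009 and 10 February 2006.

February 10, 2006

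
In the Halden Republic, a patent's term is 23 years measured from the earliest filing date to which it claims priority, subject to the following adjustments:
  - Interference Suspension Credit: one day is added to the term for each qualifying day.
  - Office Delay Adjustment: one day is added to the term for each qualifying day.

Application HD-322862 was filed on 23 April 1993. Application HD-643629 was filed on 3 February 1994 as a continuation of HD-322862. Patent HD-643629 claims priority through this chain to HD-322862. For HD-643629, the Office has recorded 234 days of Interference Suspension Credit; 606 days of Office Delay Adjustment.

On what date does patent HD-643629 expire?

Earliest priority filing: 23 April 1993.
Base term: 23 April 1993 + 23 years → 23 April 2016.
Interference Suspension Credit: +234 days → 13 December 2016.
Office Delay Adjustment: +606 days → 11 August 2018.

August 11, 2018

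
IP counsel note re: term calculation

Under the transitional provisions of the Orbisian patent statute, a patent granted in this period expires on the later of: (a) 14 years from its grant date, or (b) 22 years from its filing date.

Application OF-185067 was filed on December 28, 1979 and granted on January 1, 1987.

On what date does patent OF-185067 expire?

2001-12-28

(a) grant + 14 years → 1 January 2001.
(b) filing + 22 years → 28 December 2001.
Later of the two: 28 December 2001.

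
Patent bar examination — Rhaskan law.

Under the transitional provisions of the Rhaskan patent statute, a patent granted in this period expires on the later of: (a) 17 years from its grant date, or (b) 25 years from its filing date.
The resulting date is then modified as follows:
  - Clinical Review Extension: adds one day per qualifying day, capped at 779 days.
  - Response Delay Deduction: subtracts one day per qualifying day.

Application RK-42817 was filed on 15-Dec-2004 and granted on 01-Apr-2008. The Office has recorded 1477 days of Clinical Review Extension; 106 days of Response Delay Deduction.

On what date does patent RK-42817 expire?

(a) grant + 17 years → 1 April 2025.
(b) filing + 25 years → 15 December 2029.
Later of the two: 15 December 2029.
Clinical Review Extension: 1477 days claimed exceeds the 779-day cap, so +779 days → 2 February 2032.
Response Delay Deduction: −106 days → 19 October 2031.

October 19, 2031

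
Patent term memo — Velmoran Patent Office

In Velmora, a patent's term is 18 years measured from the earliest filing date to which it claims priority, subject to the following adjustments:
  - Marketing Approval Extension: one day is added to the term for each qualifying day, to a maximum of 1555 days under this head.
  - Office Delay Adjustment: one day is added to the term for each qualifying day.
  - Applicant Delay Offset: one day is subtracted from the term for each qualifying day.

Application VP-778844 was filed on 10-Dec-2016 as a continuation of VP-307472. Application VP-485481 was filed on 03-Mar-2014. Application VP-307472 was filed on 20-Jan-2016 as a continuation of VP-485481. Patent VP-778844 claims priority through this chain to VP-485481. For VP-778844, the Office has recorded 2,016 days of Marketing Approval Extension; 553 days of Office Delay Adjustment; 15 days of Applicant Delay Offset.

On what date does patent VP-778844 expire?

2037-11-25

Earliest priority filing: 3 March 2014.
Base term: 3 March 2014 + 18 years → 3 March 2032.
Marketing Approval Extension: 2016 days claimed exceeds the 1555-day cap, so +1555 days → 5 June 2036.
Office Delay Adjustment: +553 days → 10 December 2037.
Applicant Delay Offset: −15 days → 25 November 2037.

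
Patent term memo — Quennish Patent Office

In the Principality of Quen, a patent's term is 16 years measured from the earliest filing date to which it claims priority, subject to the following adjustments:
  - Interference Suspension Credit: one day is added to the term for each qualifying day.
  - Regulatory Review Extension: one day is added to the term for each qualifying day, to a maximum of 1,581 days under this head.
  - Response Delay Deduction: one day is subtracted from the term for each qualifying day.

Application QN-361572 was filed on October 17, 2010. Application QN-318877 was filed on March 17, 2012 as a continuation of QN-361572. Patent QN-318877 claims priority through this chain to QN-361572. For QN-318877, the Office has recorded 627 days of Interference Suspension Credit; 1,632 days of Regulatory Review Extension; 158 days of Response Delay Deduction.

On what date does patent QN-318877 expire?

May 28, 2032

Earliest priority filing: 17 October 2010.
Base term: 17 October 2010 + 16 years → 17 October 2026.
Interference Suspension Credit: +627 days → 5 July 2028.
Regulatory Review Extension: 1632 days claimed exceeds the 1581-day cap, so +1581 days → 2 November 2032.
Response Delay Deduction: −158 days → 28 May 2032.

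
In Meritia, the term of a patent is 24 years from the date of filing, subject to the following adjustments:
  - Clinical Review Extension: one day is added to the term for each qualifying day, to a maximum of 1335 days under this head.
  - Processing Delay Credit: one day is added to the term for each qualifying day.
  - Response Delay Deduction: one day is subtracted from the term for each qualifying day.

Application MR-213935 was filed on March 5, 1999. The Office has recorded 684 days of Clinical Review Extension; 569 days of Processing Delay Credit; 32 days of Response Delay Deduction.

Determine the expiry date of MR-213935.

July 8, 2026

Base term: filing date + 24 years → 5 March 2023.
Clinical Review Extension: 684 days (within the 1335-day cap) → +684 days → 17 January 2025.
Processing Delay Credit: +569 days → 9 August 2026.
Response Delay Deduction: −32 days → 8 July 2026.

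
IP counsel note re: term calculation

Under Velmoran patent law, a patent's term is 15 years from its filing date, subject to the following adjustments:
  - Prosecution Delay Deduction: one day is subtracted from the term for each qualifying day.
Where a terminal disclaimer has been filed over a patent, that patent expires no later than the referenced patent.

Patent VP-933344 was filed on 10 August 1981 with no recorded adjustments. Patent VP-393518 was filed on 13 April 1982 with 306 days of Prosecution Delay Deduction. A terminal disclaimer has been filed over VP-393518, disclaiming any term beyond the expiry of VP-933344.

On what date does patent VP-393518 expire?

Natural term of VP-393518:
  Base: filing + 15 years → 13 April 1997.
  Prosecution Delay Deduction: −306 days → 11 June 1996.
Expiry of referenced patent VP-933344:
  Base: filing + 15 years → 10 August 1996.
Terminal disclaimer: VP-393518 expires on the earlier of 11 June 1996 and 10 August 1996.

June 11, 1996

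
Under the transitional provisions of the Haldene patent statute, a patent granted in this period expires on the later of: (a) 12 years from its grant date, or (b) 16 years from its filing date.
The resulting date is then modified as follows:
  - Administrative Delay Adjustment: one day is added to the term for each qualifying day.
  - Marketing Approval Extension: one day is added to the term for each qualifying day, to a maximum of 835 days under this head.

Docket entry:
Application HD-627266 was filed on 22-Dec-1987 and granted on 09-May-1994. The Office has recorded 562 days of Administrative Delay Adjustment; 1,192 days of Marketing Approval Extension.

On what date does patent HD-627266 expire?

(a) grant + 12 years → 9 May 2006.
(b) filing + 16 years → 22 December 2003.
Later of the two: 9 May 2006.
Administrative Delay Adjustment: +562 days → 22 November 2007.
Marketing Approval Extension: 1192 days claimed exceeds the 835-day cap, so +835 days → 6 March 2010.

March 6, 2010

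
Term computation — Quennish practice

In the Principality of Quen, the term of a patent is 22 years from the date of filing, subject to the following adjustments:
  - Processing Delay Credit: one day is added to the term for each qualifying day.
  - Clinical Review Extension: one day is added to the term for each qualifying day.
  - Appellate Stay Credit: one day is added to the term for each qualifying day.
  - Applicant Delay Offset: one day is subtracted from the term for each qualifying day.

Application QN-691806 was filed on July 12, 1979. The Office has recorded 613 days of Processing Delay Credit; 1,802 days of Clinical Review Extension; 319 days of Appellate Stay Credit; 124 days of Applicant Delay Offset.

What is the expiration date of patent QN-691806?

2008-09-03

Base term: filing date + 22 years → 12 July 2001.
Processing Delay Credit: +613 days → 17 March 2003.
Clinical Review Extension: +1802 days → 21 February 2008.
Appellate Stay Credit: +319 days → 5 January 2009.
Applicant Delay Offset: −124 days → 3 September 2008.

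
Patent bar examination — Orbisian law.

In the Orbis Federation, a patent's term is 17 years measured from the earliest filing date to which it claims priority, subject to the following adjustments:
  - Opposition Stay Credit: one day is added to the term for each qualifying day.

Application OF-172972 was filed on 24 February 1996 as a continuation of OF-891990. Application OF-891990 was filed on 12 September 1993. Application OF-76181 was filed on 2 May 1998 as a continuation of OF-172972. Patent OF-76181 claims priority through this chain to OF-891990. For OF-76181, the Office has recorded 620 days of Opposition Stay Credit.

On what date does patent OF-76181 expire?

Earliest priority filing: 12 September 1993.
Base term: 12 September 1993 + 17 years → 12 September 2010.
Opposition Stay Credit: +620 days → 24 May 2012.

2012-05-24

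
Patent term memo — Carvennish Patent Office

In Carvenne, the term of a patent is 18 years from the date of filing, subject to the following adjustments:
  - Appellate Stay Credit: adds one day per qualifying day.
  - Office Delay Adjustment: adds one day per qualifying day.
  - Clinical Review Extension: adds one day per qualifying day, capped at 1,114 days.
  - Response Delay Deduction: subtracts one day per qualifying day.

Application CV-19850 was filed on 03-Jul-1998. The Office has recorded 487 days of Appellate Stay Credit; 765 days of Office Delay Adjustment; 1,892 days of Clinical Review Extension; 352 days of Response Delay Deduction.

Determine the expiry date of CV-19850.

Base term: filing date + 18 years → 3 July 2016.
Appellate Stay Credit: +487 days → 2 November 2017.
Office Delay Adjustment: +765 days → 7 December 2019.
Clinical Review Extension: 1892 days claimed exceeds the 1114-day cap, so +1114 days → 25 December 2022.
Response Delay Deduction: −352 days → 7 January 2022.

January 7, 2022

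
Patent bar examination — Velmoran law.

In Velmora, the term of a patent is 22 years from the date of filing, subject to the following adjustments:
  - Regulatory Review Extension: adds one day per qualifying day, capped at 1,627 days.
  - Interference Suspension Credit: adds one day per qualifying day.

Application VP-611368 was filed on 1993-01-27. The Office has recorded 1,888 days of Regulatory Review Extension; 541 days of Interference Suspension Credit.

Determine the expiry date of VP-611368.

2021-01-03

Base term: filing date + 22 years → 27 January 2015.
Regulatory Review Extension: 1888 days claimed exceeds the 1627-day cap, so +1627 days → 12 July 2019.
Interference Suspension Credit: +541 days → 3 January 2021.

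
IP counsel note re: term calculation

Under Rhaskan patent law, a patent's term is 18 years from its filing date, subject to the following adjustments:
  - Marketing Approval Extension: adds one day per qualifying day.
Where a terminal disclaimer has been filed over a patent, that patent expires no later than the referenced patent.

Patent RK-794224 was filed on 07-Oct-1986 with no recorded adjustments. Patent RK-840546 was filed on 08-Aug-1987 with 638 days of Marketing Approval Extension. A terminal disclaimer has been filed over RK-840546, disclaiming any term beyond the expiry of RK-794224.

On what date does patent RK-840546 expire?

Natural term of RK-840546:
  Base: filing + 18 years → 8 August 2005.
  Marketing Approval Extension: +638 days → 8 May 2007.
Expiry of referenced patent RK-794224:
  Base: filing + 18 years → 7 October 2004.
Terminal disclaimer: RK-840546 expires on the earlier of 8 May 2007 and 7 October 2004.

October 7, 2004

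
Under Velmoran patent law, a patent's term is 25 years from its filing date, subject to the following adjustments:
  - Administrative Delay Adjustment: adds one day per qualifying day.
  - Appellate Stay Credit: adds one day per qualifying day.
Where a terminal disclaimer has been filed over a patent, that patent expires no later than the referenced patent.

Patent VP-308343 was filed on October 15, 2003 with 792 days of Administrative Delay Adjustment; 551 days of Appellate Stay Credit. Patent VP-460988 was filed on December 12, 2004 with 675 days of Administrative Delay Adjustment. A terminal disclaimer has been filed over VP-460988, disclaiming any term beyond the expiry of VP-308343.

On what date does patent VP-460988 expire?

Natural term of VP-460988:
  Base: filing + 25 years → 12 December 2029.
  Administrative Delay Adjustment: +675 days → 18 October 2031.
Expiry of referenced patent VP-308343:
  Base: filing + 25 years → 15 October 2028.
  Administrative Delay Adjustment: +792 days → 16 December 2030.
  Appellate Stay Credit: +551 days → 19 June 2032.
Terminal disclaimer: VP-460988 expires on the earlier of 18 October 2031 and 19 June 2032.

October 18, 2031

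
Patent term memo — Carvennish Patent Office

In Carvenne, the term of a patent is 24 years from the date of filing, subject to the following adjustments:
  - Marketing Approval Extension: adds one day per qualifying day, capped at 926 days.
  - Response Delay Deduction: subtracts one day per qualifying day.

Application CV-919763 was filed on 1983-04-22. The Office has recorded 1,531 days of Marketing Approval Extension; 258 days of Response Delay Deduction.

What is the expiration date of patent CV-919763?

2009-02-18

Base term: filing date + 24 years → 22 April 2007.
Marketing Approval Extension: 1531 days claimed exceeds the 926-day cap, so +926 days → 3 November 2009.
Response Delay Deduction: −258 days → 18 February 2009.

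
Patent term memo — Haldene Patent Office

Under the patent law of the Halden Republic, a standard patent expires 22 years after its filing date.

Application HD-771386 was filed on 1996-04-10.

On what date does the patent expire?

Filing date + 22 years → 10 April 2018.

2018-04-10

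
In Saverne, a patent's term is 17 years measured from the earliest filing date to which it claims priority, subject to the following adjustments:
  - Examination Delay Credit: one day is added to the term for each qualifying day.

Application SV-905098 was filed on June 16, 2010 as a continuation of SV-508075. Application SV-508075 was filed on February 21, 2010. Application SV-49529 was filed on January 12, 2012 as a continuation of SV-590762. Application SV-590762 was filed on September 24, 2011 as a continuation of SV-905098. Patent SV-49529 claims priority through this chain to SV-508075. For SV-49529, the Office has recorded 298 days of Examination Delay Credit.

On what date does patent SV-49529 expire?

2027-12-16

Earliest priority filing: 21 February 2010.
Base term: 21 February 2010 + 17 years → 21 February 2027.
Examination Delay Credit: +298 days → 16 December 2027.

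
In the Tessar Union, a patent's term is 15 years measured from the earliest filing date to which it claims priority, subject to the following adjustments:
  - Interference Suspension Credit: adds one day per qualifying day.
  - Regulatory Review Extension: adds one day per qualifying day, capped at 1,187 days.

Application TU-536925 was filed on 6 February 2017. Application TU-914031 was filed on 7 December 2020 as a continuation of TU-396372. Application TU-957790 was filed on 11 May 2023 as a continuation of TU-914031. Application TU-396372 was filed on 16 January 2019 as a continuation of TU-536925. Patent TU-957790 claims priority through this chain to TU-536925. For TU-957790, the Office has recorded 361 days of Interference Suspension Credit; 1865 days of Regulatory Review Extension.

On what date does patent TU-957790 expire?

2036-05-03

Earliest priority filing: 6 February 2017.
Base term: 6 February 2017 + 15 years → 6 February 2032.
Interference Suspension Credit: +361 days → 1 February 2033.
Regulatory Review Extension: 1865 days claimed exceeds the 1187-day cap, so +1187 days → 3 May 2036.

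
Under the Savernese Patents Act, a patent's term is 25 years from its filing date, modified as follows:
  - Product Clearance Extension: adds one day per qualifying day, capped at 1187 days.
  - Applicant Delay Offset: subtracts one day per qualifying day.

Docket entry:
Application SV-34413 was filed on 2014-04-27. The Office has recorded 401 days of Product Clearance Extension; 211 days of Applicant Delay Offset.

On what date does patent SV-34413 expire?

2039-11-03

Base term: filing date + 25 years → 27 April 2039.
Product Clearance Extension: 401 days (within the 1187-day cap) → +401 days → 1 June 2040.
Applicant Delay Offset: −211 days → 3 November 2039.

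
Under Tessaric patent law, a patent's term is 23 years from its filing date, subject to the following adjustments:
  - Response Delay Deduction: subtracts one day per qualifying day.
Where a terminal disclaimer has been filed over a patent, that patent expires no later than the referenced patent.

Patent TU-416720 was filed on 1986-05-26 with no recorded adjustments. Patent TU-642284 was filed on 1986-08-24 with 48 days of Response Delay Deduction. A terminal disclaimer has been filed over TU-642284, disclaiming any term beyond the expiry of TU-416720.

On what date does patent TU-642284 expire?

Natural term of TU-642284:
  Base: filing + 23 years → 24 August 2009.
  Response Delay Deduction: −48 days → 7 July 2009.
Expiry of referenced patent TU-416720:
  Base: filing + 23 years → 26 May 2009.
Terminal disclaimer: TU-642284 expires on the earlier of 7 July 2009 and 26 May 2009.

May 26, 2009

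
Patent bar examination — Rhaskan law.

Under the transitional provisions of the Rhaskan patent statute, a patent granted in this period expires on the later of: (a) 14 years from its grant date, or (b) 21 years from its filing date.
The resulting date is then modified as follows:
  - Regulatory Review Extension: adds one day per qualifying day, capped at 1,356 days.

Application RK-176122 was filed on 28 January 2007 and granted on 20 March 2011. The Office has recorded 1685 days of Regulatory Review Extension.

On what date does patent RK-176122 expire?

October 15, 2031

(a) grant + 14 years → 20 March 2025.
(b) filing + 21 years → 28 January 2028.
Later of the two: 28 January 2028.
Regulatory Review Extension: 1685 days claimed exceeds the 1356-day cap, so +1356 days → 15 October 2031.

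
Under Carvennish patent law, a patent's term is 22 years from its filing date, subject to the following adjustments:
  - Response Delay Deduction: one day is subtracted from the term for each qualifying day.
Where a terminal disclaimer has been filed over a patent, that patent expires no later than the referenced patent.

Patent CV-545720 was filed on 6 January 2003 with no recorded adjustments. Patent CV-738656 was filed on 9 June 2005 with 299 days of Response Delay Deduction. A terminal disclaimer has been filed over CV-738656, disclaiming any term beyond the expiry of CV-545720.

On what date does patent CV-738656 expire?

2025-01-06

Natural term of CV-738656:
  Base: filing + 22 years → 9 June 2027.
  Response Delay Deduction: −299 days → 14 August 2026.
Expiry of referenced patent CV-545720:
  Base: filing + 22 years → 6 January 2025.
Terminal disclaimer: CV-738656 expires on the earlier of 14 August 2026 and 6 January 2025.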